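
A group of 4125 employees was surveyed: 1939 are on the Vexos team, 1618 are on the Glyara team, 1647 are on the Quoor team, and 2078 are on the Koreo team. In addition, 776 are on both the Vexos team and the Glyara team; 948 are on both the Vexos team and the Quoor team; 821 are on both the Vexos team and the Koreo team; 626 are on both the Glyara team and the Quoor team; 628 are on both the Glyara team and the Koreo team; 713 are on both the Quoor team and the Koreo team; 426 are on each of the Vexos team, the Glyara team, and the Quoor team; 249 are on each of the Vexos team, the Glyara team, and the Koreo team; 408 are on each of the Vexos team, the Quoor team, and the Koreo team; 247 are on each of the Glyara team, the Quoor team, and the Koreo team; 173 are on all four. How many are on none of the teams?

198

By inclusion-exclusion,
|at least one| = 1939 + 1618 + 1647 + 2078 − 776 − 948 − 821 − 626 − 628 − 713 + 426 + 249 + 408 + 247 − 173 = 3927
None: 4125 − 3927 = 198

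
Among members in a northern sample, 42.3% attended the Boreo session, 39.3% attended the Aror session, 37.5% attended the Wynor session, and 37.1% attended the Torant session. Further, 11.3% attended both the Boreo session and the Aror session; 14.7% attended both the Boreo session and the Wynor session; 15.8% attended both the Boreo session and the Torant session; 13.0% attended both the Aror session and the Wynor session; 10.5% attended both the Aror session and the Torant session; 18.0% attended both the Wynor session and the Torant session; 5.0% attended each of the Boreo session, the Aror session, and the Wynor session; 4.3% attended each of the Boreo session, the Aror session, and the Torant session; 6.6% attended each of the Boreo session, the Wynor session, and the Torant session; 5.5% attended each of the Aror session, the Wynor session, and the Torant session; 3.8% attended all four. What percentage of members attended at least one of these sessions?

By inclusion-exclusion,
P(at least one) = 42.3 + 39.3 + 37.5 + 37.1 − 11.3 − 14.7 − 15.8 − 13.0 − 10.5 − 18.0 + 5.0 + 4.3 + 6.6 + 5.5 − 3.8 = 90.5%

90.5%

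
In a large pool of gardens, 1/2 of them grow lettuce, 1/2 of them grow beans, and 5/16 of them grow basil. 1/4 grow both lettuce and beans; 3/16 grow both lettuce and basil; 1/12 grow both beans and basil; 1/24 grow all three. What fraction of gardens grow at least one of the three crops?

5/6

P(≥1) = 1/2 + 1/2 + 5/16 − 1/4 − 3/16 − 1/12 + 1/24 = 5/6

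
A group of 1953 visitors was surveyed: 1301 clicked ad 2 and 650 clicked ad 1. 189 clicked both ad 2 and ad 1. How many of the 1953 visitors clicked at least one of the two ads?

|at least one| = 1301 + 650 − 189 = 1762

1762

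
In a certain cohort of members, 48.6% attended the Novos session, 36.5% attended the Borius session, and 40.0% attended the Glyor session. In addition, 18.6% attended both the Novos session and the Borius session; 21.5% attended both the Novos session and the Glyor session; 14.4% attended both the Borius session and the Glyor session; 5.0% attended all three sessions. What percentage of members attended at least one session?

Using inclusion–exclusion:
P(union) = 48.6 + 36.5 + 40.0 − 18.6 − 21.5 − 14.4 + 5.0 = 75.6%

75.6%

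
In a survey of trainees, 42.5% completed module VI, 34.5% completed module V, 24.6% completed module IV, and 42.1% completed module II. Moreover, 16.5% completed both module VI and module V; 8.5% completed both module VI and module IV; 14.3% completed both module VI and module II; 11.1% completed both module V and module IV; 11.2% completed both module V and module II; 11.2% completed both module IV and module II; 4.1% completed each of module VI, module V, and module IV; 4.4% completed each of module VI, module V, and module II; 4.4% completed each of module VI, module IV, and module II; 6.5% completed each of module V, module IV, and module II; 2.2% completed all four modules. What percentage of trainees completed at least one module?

88.1%

Using inclusion–exclusion:
P(at least one) = 42.5 + 34.5 + 24.6 + 42.1 − 16.5 − 8.5 − 14.3 − 11.1 − 11.2 − 11.2 + 4.1 + 4.4 + 4.4 + 6.5 − 2.2 = 88.1%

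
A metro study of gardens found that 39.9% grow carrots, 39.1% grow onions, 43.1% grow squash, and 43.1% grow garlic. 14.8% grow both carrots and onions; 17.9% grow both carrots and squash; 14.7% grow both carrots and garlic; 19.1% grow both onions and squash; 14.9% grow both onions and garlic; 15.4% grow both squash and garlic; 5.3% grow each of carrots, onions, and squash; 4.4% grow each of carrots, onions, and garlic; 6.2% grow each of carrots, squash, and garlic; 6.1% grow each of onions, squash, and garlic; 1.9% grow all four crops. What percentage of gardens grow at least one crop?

By inclusion–exclusion:
P(union) = 39.9 + 39.1 + 43.1 + 43.1 − 14.8 − 17.9 − 14.7 − 19.1 − 14.9 − 15.4 + 5.3 + 4.4 + 6.2 + 6.1 − 1.9 = 88.5%

88.5%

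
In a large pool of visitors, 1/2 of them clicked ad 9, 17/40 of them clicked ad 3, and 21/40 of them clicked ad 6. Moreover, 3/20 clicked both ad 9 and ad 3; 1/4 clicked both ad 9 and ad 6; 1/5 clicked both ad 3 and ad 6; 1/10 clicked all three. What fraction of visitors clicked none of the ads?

P(≥1) = 1/2 + 17/40 + 21/40 − 3/20 − 1/4 − 1/5 + 1/10 = 19/20
P(none) = 1 − 19/20 = 1/20

1/20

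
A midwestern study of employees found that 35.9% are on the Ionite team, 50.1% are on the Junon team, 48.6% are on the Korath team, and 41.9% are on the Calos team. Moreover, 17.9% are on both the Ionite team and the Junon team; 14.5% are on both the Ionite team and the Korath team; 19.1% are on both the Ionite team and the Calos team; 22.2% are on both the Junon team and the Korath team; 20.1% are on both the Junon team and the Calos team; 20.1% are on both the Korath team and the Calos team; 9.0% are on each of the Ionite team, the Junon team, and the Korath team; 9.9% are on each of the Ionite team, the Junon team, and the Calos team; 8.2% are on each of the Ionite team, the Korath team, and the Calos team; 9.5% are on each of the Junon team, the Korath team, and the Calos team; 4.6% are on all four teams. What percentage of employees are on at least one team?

By inclusion-exclusion,
P(≥1) = 35.9 + 50.1 + 48.6 + 41.9 − 17.9 − 14.5 − 19.1 − 22.2 − 20.1 − 20.1 + 9.0 + 9.9 + 8.2 + 9.5 − 4.6 = 94.6%

94.6%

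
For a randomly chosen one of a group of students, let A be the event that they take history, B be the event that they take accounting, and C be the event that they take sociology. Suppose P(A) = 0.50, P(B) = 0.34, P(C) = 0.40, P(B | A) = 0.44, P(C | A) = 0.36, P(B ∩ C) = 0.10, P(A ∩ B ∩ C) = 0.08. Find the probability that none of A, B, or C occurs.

0.18

P(A ∩ B) = P(A)·P(B|A) = 0.50 × 0.44 = 0.22
P(A ∩ C) = P(A)·P(C|A) = 0.50 × 0.36 = 0.18
By inclusion–exclusion:
P(A ∪ B ∪ C) = 0.50 + 0.34 + 0.40 − 0.22 − 0.18 − 0.10 + 0.08 = 0.82
P(none) = 1 − 0.82 = 0.18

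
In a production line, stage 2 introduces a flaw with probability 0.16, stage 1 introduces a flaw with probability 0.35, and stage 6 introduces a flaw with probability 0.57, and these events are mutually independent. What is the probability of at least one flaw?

0.76522

P(none) = (1 − 0.16) × (1 − 0.35) × (1 − 0.57) = 0.84 × 0.65 × 0.43 = 0.23478
P(at least one) = 1 − 0.23478 = 0.76522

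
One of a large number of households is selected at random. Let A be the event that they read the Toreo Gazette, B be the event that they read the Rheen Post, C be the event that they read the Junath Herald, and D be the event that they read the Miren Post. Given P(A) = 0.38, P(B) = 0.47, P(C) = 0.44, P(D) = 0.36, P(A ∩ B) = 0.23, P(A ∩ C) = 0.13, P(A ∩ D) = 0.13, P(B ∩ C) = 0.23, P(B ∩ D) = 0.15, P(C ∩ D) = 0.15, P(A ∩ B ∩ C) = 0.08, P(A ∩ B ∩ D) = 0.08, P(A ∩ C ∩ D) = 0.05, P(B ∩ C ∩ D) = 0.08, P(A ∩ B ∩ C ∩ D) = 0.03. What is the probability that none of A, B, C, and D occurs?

0.11

P(A ∪ B ∪ C ∪ D) = 0.38 + 0.47 + 0.44 + 0.36 − 0.23 − 0.13 − 0.13 − 0.23 − 0.15 − 0.15 + 0.08 + 0.08 + 0.05 + 0.08 − 0.03 = 0.89
P(none) = 1 − 0.89 = 0.11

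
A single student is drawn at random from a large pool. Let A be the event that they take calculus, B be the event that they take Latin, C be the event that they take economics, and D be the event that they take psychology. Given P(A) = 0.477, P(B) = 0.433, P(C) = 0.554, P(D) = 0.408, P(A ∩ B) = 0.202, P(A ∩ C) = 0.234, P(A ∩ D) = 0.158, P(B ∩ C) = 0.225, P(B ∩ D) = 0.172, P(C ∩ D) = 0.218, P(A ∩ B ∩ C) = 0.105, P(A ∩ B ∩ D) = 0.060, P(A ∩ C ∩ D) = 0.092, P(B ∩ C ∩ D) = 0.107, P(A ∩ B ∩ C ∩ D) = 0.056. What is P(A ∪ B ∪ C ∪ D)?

0.971

By inclusion–exclusion:
P(A ∪ B ∪ C ∪ D) = 0.477 + 0.433 + 0.554 + 0.408 − 0.202 − 0.234 − 0.158 − 0.225 − 0.172 − 0.218 + 0.105 + 0.060 + 0.092 + 0.107 − 0.056 = 0.971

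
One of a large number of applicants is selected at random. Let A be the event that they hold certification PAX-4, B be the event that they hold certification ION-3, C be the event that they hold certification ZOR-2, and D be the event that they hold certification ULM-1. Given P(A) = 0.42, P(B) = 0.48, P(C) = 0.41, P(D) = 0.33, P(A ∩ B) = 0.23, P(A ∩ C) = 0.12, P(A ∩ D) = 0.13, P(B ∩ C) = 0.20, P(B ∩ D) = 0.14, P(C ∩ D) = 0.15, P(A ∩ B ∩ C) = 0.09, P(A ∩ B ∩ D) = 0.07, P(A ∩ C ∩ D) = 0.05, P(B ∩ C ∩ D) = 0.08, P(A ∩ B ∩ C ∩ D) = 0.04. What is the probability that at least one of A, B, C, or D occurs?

Apply inclusion-exclusion:
P(A ∪ B ∪ C ∪ D) = 0.42 + 0.48 + 0.41 + 0.33 − 0.23 − 0.12 − 0.13 − 0.20 − 0.14 − 0.15 + 0.09 + 0.07 + 0.05 + 0.08 − 0.04 = 0.92

0.92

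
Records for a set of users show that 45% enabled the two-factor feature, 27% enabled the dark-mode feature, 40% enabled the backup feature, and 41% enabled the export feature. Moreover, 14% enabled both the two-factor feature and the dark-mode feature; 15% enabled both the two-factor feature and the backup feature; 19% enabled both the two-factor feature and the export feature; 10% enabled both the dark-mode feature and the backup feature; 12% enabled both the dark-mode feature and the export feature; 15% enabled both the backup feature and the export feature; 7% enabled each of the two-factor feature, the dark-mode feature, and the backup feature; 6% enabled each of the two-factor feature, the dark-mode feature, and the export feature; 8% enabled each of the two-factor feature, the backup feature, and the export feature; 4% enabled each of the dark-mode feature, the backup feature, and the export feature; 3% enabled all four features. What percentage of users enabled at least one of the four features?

Inclusion–exclusion gives
P(at least one) = 45 + 27 + 40 + 41 − 14 − 15 − 19 − 10 − 12 − 15 + 7 + 6 + 8 + 4 − 3 = 90%

90%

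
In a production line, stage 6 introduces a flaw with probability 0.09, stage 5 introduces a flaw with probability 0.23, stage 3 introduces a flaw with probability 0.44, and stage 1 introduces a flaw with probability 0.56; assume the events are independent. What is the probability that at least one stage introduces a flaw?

0.82734752

P(none) = (1 − 0.09) × (1 − 0.23) × (1 − 0.44) × (1 − 0.56) = 0.91 × 0.77 × 0.56 × 0.44 = 0.17265248
P(at least one) = 1 − 0.17265248 = 0.82734752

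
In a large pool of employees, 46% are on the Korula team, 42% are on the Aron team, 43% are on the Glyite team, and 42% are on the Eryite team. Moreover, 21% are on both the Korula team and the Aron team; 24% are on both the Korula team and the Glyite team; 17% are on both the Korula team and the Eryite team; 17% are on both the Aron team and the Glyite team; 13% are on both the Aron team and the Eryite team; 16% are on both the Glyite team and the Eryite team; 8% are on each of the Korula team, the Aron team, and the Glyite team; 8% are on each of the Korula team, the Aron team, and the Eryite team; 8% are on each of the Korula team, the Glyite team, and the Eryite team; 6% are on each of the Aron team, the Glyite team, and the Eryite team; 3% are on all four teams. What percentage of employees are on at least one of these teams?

92%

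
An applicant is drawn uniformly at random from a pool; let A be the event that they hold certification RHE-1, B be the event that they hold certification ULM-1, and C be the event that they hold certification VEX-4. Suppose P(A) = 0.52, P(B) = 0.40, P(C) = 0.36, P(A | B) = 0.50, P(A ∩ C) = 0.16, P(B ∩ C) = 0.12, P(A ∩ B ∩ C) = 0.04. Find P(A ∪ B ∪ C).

P(A ∩ B) = P(B)·P(A|B) = 0.40 × 0.50 = 0.20
Inclusion–exclusion gives
P(A ∪ B ∪ C) = 0.52 + 0.40 + 0.36 − 0.20 − 0.16 − 0.12 + 0.04 = 0.84

0.84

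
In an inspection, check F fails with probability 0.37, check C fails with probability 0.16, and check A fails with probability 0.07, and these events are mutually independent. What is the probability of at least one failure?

Independence gives P(none) = ∏(1 − pᵢ).
P(none) = (1 − 0.37) × (1 − 0.16) × (1 − 0.07) = 0.63 × 0.84 × 0.93 = 0.492156
P(at least one) = 1 − 0.492156 = 0.507844

0.507844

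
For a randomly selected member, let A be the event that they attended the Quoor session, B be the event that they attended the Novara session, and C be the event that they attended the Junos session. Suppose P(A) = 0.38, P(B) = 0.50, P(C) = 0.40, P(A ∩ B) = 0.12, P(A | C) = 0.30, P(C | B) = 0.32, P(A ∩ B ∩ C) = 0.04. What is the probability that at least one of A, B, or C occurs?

0.92

P(A ∩ C) = P(C)·P(A|C) = 0.40 × 0.30 = 0.12
P(B ∩ C) = P(B)·P(C|B) = 0.50 × 0.32 = 0.16
P(A ∪ B ∪ C) = 0.38 + 0.50 + 0.40 − 0.12 − 0.12 − 0.16 + 0.04 = 0.92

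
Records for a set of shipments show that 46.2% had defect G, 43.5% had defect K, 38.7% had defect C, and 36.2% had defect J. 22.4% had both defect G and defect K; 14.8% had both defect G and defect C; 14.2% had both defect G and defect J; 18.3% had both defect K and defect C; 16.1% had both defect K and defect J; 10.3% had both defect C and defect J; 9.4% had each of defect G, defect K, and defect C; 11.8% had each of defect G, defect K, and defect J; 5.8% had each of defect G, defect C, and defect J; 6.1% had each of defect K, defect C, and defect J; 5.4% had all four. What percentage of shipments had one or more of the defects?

96.2%

Inclusion–exclusion gives
P(at least one) = 46.2 + 43.5 + 38.7 + 36.2 − 22.4 − 14.8 − 14.2 − 18.3 − 16.1 − 10.3 + 9.4 + 11.8 + 5.8 + 6.1 − 5.4 = 96.2%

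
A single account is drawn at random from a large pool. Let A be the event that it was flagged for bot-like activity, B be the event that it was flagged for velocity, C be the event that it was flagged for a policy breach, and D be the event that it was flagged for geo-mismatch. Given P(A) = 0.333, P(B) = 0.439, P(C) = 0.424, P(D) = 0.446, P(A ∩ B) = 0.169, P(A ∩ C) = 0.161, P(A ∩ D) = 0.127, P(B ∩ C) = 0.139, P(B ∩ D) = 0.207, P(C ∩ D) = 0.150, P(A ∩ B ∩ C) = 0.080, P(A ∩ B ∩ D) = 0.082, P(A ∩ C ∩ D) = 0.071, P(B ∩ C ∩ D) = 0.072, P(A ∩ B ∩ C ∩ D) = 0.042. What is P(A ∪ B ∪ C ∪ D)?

0.952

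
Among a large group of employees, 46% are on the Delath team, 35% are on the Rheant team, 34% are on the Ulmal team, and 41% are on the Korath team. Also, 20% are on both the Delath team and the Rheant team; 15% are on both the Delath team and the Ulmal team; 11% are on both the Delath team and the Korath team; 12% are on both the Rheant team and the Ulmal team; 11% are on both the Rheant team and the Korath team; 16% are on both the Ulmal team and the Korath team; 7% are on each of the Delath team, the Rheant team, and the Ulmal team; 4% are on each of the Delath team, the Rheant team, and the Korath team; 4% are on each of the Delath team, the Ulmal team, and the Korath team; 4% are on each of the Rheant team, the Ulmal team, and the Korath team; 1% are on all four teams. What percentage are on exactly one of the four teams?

39%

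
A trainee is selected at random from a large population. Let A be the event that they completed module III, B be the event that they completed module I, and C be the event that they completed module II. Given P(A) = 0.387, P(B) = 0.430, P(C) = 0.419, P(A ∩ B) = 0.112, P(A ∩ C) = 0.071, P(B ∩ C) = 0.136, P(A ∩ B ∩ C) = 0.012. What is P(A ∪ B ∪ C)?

0.929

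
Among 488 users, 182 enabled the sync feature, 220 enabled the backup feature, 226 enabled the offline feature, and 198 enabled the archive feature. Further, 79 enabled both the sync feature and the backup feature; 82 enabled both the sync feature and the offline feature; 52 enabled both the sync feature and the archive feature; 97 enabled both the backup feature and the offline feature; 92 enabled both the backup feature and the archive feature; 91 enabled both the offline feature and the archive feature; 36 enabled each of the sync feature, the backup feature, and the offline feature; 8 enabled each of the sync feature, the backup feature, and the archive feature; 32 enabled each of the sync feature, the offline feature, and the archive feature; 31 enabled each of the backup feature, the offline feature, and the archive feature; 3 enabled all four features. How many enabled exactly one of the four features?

N(exactly one) = 182 + 220 + 226 + 198 − 2·79 − 2·82 − 2·52 − 2·97 − 2·92 − 2·91 + 3·36 + 3·8 + 3·32 + 3·31 − 4·3 = 149

149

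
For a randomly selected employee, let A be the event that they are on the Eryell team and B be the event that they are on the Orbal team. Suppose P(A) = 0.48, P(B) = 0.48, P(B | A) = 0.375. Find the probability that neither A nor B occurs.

0.22

P(A ∩ B) = P(A)·P(B|A) = 0.48 × 0.375 = 0.18
By inclusion–exclusion:
P(A ∪ B) = 0.48 + 0.48 − 0.18 = 0.78
P(none) = 1 − 0.78 = 0.22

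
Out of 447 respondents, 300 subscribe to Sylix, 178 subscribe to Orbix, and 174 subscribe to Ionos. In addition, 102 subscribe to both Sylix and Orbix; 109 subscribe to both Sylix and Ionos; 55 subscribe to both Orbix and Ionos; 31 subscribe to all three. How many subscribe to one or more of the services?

Using inclusion–exclusion:
|at least one| = 300 + 178 + 174 − 102 − 109 − 55 + 31 = 417

417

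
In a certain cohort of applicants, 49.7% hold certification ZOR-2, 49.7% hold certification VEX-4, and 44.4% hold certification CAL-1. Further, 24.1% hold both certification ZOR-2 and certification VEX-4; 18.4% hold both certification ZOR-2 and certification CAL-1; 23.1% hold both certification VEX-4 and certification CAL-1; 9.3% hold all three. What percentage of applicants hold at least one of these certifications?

P(at least one) = 49.7 + 49.7 + 44.4 − 24.1 − 18.4 − 23.1 + 9.3 = 87.5%

87.5%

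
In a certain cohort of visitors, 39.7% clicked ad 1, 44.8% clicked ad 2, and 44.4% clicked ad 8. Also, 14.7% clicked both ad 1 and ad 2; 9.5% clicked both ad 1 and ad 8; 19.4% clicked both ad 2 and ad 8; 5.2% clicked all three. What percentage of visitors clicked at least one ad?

By inclusion–exclusion:
P(at least one) = 39.7 + 44.8 + 44.4 − 14.7 − 9.5 − 19.4 + 5.2 = 90.5%

90.5%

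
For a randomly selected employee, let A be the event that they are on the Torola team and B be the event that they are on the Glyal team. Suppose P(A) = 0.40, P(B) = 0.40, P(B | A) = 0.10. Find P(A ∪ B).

0.76

P(A ∩ B) = P(A)·P(B|A) = 0.40 × 0.10 = 0.04
By inclusion–exclusion:
P(A ∪ B) = 0.40 + 0.40 − 0.04 = 0.76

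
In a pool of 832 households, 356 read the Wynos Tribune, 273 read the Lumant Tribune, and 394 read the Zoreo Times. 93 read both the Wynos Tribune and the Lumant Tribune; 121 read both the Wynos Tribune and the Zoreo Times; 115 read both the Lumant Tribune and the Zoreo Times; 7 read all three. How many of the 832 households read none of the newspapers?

131

Inclusion–exclusion gives
|union| = 356 + 273 + 394 − 93 − 121 − 115 + 7 = 701
None: 832 − 701 = 131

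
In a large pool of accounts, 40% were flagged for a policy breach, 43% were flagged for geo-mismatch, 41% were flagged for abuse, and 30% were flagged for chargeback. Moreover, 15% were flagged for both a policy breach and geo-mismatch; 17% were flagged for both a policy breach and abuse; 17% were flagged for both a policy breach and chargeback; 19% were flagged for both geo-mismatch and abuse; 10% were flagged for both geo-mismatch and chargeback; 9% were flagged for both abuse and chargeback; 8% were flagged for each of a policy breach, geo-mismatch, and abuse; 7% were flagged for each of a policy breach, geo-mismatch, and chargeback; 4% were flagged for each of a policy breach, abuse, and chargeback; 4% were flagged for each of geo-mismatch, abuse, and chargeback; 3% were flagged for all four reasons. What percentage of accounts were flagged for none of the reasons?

13%

By inclusion–exclusion:
P(union) = 40 + 43 + 41 + 30 − 15 − 17 − 17 − 19 − 10 − 9 + 8 + 7 + 4 + 4 − 3 = 87%
P(none) = 100% − 87% = 13%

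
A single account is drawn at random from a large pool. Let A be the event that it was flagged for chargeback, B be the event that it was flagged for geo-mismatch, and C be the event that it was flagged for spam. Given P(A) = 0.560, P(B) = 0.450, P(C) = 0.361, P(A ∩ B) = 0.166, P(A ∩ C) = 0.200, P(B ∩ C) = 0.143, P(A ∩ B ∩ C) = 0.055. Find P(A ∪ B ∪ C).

0.917

Apply inclusion-exclusion:
P(A ∪ B ∪ C) = 0.560 + 0.450 + 0.361 − 0.166 − 0.200 − 0.143 + 0.055 = 0.917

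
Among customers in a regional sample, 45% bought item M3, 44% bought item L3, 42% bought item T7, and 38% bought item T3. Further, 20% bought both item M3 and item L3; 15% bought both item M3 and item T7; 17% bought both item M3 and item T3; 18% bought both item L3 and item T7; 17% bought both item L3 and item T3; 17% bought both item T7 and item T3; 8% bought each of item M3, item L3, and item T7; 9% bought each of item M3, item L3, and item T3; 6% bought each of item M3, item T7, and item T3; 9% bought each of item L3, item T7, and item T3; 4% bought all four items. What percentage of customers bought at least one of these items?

93%

Using inclusion–exclusion:
P(≥1) = 45 + 44 + 42 + 38 − 20 − 15 − 17 − 18 − 17 − 17 + 8 + 9 + 6 + 9 − 4 = 93%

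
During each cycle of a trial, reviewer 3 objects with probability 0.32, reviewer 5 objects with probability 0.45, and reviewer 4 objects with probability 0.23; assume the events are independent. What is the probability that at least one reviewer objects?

P(none) = (1 − 0.32) × (1 − 0.45) × (1 − 0.23) = 0.68 × 0.55 × 0.77 = 0.28798
P(at least one) = 1 − 0.28798 = 0.71202

0.71202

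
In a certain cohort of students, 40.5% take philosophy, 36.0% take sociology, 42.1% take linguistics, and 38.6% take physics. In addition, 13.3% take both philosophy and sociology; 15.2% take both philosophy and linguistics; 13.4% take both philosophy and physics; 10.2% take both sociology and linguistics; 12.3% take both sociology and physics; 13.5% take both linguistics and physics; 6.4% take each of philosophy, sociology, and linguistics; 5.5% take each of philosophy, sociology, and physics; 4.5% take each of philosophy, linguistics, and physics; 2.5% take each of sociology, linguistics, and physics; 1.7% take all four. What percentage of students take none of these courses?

Using inclusion–exclusion:
P(≥1) = 40.5 + 36.0 + 42.1 + 38.6 − 13.3 − 15.2 − 13.4 − 10.2 − 12.3 − 13.5 + 6.4 + 5.5 + 4.5 + 2.5 − 1.7 = 96.5%
P(none) = 100% − 96.5% = 3.5%

3.5%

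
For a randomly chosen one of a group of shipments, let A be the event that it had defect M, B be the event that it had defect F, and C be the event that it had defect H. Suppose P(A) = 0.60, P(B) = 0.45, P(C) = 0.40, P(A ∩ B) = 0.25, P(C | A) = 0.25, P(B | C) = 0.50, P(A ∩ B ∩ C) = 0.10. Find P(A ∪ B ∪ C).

0.95

P(A ∩ C) = P(A)·P(C|A) = 0.60 × 0.25 = 0.15
P(B ∩ C) = P(C)·P(B|C) = 0.40 × 0.50 = 0.20
P(A ∪ B ∪ C) = 0.60 + 0.45 + 0.40 − 0.25 − 0.15 − 0.20 + 0.10 = 0.95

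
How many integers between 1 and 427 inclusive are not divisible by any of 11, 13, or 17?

By inclusion-exclusion,
38 + 32 + 25 − 2 − 2 − 1 + 0 = 90
427 − 90 = 337

337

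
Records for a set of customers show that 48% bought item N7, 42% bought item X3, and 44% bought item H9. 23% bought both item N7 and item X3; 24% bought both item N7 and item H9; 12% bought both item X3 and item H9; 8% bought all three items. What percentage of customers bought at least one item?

Apply inclusion-exclusion:
P(≥1) = 48 + 42 + 44 − 23 − 24 − 12 + 8 = 83%

83%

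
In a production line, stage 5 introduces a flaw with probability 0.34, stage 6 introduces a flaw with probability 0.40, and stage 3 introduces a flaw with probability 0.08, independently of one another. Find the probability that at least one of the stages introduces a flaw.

P(none) = (1 − 0.34) × (1 − 0.40) × (1 − 0.08) = 0.66 × 0.60 × 0.92 = 0.36432
P(at least one) = 1 − 0.36432 = 0.63568

0.63568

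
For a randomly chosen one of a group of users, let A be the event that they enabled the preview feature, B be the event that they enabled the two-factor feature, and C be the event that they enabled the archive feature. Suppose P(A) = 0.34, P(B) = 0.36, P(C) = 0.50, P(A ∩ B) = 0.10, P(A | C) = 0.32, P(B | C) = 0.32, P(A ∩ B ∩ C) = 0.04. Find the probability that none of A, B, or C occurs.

0.18

P(A ∩ C) = P(C)·P(A|C) = 0.50 × 0.32 = 0.16
P(B ∩ C) = P(C)·P(B|C) = 0.50 × 0.32 = 0.16
Using inclusion–exclusion:
P(A ∪ B ∪ C) = 0.34 + 0.36 + 0.50 − 0.10 − 0.16 − 0.16 + 0.04 = 0.82
P(none) = 1 − 0.82 = 0.18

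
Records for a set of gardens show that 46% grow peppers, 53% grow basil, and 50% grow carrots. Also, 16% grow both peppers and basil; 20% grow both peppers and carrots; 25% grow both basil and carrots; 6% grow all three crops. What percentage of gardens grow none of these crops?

P(union) = 46 + 53 + 50 − 16 − 20 − 25 + 6 = 94%
P(none) = 100% − 94% = 6%

6%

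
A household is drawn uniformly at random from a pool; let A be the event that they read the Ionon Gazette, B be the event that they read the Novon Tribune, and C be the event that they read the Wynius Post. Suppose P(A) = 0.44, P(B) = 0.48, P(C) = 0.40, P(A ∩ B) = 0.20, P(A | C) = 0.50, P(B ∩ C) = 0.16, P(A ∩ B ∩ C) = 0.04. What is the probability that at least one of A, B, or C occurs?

P(A ∩ C) = P(C)·P(A|C) = 0.40 × 0.50 = 0.20
P(A ∪ B ∪ C) = 0.44 + 0.48 + 0.40 − 0.20 − 0.20 − 0.16 + 0.04 = 0.80

0.80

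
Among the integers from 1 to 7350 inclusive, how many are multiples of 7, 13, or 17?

1877

By inclusion–exclusion:
1050 + 565 + 432 − 80 − 61 − 33 + 4 = 1877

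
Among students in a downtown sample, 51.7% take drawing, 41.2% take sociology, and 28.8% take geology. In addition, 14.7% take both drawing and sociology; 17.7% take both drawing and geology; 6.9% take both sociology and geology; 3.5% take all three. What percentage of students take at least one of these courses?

85.9%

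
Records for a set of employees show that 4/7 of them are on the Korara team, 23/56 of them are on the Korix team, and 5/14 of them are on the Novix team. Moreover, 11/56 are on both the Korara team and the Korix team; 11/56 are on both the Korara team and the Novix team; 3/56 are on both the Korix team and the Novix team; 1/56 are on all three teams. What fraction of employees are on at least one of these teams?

51/56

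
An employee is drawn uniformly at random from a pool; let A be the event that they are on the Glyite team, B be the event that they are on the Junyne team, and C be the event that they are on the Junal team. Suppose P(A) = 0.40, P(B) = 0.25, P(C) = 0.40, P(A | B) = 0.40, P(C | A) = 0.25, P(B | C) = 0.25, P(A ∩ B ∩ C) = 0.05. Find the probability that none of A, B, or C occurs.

P(A ∩ B) = P(B)·P(A|B) = 0.25 × 0.40 = 0.10
P(A ∩ C) = P(A)·P(C|A) = 0.40 × 0.25 = 0.10
P(B ∩ C) = P(C)·P(B|C) = 0.40 × 0.25 = 0.10
By inclusion–exclusion:
P(A ∪ B ∪ C) = 0.40 + 0.25 + 0.40 − 0.10 − 0.10 − 0.10 + 0.05 = 0.80
P(none) = 1 − 0.80 = 0.20

0.20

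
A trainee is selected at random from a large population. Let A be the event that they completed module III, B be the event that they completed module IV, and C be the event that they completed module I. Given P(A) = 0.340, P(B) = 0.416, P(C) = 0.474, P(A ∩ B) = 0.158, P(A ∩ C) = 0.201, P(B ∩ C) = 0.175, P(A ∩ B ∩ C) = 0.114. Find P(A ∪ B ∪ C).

By inclusion-exclusion,
P(A ∪ B ∪ C) = 0.340 + 0.416 + 0.474 − 0.158 − 0.201 − 0.175 + 0.114 = 0.810

0.810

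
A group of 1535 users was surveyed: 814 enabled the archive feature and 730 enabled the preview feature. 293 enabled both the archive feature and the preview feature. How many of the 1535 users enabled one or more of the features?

1251

|union| = 814 + 730 − 293 = 1251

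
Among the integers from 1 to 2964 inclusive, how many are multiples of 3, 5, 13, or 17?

⌊2964/3⌋ + ⌊2964/5⌋ + ⌊2964/13⌋ + ⌊2964/17⌋ − ⌊2964/15⌋ − ⌊2964/39⌋ − ⌊2964/51⌋ − ⌊2964/65⌋ − ⌊2964/85⌋ − ⌊2964/221⌋ + ⌊2964/195⌋ + ⌊2964/255⌋ + ⌊2964/663⌋ + ⌊2964/1105⌋ − ⌊2964/3315⌋ = 988 + 592 + 228 + 174 − 197 − 76 − 58 − 45 − 34 − 13 + 15 + 11 + 4 + 2 − 0 = 1591

1591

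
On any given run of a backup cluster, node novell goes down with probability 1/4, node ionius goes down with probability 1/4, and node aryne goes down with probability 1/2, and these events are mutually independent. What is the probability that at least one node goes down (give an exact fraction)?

23/32

P(none) = (1 − 1/4) × (1 − 1/4) × (1 − 1/2) = 3/4 × 3/4 × 1/2 = 9/32
P(at least one) = 1 − 9/32 = 23/32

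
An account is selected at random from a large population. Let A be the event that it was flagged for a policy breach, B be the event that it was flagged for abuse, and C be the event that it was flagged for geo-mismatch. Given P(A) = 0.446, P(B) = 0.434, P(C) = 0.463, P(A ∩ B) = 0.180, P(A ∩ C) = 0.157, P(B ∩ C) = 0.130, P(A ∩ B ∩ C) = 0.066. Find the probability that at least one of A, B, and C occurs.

Apply inclusion-exclusion:
P(A ∪ B ∪ C) = 0.446 + 0.434 + 0.463 − 0.180 − 0.157 − 0.130 + 0.066 = 0.942

0.942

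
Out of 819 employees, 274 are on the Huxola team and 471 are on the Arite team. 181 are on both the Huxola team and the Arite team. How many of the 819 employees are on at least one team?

|union| = 274 + 471 − 181 = 564

564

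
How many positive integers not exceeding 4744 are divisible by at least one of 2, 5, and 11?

3019

By inclusion-exclusion,
2372 + 948 + 431 − 474 − 215 − 86 + 43 = 3019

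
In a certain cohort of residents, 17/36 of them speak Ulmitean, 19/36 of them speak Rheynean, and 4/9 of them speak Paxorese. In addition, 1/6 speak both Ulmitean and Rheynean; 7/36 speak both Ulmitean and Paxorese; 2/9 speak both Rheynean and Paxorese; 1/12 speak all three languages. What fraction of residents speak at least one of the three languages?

17/18

Using inclusion–exclusion:
P(at least one) = 17/36 + 19/36 + 4/9 − 1/6 − 7/36 − 2/9 + 1/12 = 17/18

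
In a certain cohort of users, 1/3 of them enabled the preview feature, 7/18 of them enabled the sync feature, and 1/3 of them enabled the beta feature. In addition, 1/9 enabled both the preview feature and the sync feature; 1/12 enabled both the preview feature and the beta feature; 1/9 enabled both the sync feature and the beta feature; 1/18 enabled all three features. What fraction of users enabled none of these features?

7/36

By inclusion-exclusion,
P(≥1) = 1/3 + 7/18 + 1/3 − 1/9 − 1/12 − 1/9 + 1/18 = 29/36
P(none) = 1 − 29/36 = 7/36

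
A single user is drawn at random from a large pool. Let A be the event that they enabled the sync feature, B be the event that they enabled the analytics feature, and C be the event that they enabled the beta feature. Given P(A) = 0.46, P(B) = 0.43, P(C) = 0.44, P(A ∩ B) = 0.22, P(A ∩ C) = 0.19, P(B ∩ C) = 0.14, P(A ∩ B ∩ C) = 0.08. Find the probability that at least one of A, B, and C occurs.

0.86

P(A ∪ B ∪ C) = 0.46 + 0.43 + 0.44 − 0.22 − 0.19 − 0.14 + 0.08 = 0.86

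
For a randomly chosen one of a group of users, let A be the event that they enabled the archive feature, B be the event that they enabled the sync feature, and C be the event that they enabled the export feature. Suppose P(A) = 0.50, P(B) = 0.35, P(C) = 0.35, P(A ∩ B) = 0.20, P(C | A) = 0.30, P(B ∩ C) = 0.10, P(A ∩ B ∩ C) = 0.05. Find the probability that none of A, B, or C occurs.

P(A ∩ C) = P(A)·P(C|A) = 0.50 × 0.30 = 0.15
P(A ∪ B ∪ C) = 0.50 + 0.35 + 0.35 − 0.20 − 0.15 − 0.10 + 0.05 = 0.80
P(none) = 1 − 0.80 = 0.20

0.20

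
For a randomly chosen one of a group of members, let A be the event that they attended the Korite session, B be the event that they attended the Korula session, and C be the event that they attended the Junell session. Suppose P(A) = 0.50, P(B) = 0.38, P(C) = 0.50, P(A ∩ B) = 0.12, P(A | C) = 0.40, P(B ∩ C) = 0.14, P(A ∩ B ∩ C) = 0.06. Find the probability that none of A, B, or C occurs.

0.02

P(A ∩ C) = P(C)·P(A|C) = 0.50 × 0.40 = 0.20
P(A ∪ B ∪ C) = 0.50 + 0.38 + 0.50 − 0.12 − 0.20 − 0.14 + 0.06 = 0.98
P(none) = 1 − 0.98 = 0.02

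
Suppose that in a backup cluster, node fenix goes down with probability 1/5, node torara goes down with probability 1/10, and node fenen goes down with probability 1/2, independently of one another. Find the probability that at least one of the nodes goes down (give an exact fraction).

16/25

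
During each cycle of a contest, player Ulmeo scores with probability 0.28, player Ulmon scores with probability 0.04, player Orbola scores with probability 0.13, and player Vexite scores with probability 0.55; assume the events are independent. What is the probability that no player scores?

0.2706048

P(none) = (1 − 0.28) × (1 − 0.04) × (1 − 0.13) × (1 − 0.55) = 0.72 × 0.96 × 0.87 × 0.45 = 0.2706048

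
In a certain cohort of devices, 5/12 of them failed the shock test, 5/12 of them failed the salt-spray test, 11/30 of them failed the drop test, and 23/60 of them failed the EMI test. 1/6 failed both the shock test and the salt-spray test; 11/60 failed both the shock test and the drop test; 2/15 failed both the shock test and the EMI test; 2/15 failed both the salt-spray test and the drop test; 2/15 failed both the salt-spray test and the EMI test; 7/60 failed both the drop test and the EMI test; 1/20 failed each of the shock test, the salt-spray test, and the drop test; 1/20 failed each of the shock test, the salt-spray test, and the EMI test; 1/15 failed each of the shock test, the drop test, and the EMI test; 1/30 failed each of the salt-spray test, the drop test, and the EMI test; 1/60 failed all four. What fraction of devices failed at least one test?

P(≥1) = 5/12 + 5/12 + 11/30 + 23/60 − 1/6 − 11/60 − 2/15 − 2/15 − 2/15 − 7/60 + 1/20 + 1/20 + 1/15 + 1/30 − 1/60 = 9/10

9/10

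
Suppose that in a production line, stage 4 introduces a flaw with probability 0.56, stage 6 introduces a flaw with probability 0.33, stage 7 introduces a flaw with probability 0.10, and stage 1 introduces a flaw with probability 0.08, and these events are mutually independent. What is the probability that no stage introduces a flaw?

P(none) = (1 − 0.56) × (1 − 0.33) × (1 − 0.10) × (1 − 0.08) = 0.44 × 0.67 × 0.90 × 0.92 = 0.2440944

0.2440944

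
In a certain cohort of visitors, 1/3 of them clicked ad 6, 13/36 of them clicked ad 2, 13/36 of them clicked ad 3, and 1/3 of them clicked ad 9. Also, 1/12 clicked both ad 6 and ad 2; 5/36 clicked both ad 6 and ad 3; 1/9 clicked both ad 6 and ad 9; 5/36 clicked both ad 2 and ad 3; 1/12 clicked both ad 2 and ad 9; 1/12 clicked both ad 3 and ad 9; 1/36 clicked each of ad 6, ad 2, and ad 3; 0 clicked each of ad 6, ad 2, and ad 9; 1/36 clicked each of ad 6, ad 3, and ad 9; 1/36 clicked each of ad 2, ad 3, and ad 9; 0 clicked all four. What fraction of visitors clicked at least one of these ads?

5/6

P(≥1) = 1/3 + 13/36 + 13/36 + 1/3 − 1/12 − 5/36 − 1/9 − 5/36 − 1/12 − 1/12 + 1/36 + 0 + 1/36 + 1/36 − 0 = 5/6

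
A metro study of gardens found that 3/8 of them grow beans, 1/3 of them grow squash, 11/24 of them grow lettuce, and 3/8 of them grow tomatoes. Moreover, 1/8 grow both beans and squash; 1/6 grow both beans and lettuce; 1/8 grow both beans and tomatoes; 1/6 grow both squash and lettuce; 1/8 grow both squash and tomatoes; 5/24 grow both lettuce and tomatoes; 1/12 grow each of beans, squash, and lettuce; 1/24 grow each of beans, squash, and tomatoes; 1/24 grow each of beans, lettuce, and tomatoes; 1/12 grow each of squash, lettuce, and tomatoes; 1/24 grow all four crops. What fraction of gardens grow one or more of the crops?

P(≥1) = 3/8 + 1/3 + 11/24 + 3/8 − 1/8 − 1/6 − 1/8 − 1/6 − 1/8 − 5/24 + 1/12 + 1/24 + 1/24 + 1/12 − 1/24 = 5/6

5/6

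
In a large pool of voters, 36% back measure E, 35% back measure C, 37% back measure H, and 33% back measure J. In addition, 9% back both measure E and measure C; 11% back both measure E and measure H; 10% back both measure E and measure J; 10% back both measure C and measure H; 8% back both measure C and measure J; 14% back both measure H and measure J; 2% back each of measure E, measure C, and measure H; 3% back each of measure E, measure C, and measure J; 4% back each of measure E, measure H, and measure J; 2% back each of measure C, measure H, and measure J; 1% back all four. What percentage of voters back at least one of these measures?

89%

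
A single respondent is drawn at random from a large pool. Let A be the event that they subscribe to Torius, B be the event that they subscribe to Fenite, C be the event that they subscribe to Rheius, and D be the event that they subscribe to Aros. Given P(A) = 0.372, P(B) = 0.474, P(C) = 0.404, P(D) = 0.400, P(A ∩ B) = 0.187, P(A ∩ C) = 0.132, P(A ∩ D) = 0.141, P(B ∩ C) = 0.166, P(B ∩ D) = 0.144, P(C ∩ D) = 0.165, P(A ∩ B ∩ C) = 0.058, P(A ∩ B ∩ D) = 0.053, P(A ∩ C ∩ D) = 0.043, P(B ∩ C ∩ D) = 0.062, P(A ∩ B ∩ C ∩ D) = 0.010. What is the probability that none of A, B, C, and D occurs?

0.079

By inclusion–exclusion:
P(A ∪ B ∪ C ∪ D) = 0.372 + 0.474 + 0.404 + 0.400 − 0.187 − 0.132 − 0.141 − 0.166 − 0.144 − 0.165 + 0.058 + 0.053 + 0.043 + 0.062 − 0.010 = 0.921
P(none) = 1 − 0.921 = 0.079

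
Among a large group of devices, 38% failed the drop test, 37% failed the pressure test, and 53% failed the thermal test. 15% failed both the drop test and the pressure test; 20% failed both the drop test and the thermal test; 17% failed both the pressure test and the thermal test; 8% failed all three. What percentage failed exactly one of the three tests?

48%

P(exactly one) = 38 + 37 + 53 − 2·15 − 2·20 − 2·17 + 3·8 = 48%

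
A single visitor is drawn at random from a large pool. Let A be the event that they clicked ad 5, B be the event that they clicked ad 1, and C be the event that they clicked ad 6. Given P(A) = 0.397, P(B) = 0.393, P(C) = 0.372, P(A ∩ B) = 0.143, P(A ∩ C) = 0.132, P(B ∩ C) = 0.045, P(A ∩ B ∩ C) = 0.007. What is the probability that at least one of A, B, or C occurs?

0.849

P(A ∪ B ∪ C) = 0.397 + 0.393 + 0.372 − 0.143 − 0.132 − 0.045 + 0.007 = 0.849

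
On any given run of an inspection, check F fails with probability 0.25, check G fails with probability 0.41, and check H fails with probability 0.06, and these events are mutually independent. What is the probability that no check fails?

0.41595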